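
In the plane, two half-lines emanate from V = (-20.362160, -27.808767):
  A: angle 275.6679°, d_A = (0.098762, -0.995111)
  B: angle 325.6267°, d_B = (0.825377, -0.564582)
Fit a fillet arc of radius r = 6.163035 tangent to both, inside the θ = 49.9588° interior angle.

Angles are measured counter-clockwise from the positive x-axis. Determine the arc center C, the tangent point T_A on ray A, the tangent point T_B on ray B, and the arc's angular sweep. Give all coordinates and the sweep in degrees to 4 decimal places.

center=(-12.9227,-40.3645) T_A=(-19.0556,-40.9732) T_B=(-9.4432,-35.2777) sweep=130.0412

bisector direction at 300.6473° = (0.509752,-0.860321)
center distance |VC| = r/sin(θ/2) = 6.163035/sin(24.9794°) = 14.594237
C = V + |VC|·bis = (-12.9227,-40.3645)
T_A = V + ((C−V)·d_A)·d_A = V + 13.2291·d_A = (-19.0556,-40.9732)
T_B = V + ((C−V)·d_B)·d_B = V + 13.2291·d_B = (-9.4432,-35.2777)
sweep = 180° − θ = 130.0412°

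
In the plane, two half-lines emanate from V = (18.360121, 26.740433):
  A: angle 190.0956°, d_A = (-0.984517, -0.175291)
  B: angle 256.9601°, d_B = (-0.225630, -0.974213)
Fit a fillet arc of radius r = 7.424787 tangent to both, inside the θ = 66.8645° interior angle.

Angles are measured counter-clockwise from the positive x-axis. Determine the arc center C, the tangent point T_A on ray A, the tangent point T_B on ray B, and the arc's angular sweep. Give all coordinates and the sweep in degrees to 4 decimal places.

center=(8.5893,17.4592) T_A=(7.2878,24.7690) T_B=(15.8226,15.7839) sweep=113.1355

bisector direction at 223.5278° = (-0.725040,-0.688707)
center distance |VC| = r/sin(θ/2) = 7.424787/sin(33.4323°) = 13.476322
C = V + |VC|·bis = (8.5893,17.4592)
T_A = V + ((C−V)·d_A)·d_A = V + 11.2465·d_A = (7.2878,24.7690)
T_B = V + ((C−V)·d_B)·d_B = V + 11.2465·d_B = (15.8226,15.7839)
sweep = 180° − θ = 113.1355°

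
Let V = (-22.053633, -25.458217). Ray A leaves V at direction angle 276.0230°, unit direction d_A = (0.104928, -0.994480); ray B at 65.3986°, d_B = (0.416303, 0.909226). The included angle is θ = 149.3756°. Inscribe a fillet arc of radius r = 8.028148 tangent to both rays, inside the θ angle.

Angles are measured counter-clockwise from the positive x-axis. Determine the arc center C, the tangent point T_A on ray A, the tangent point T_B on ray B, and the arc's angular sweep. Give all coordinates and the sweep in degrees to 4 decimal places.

bisector direction at 350.7108° = (0.986886,-0.161418)
center distance |VC| = r/sin(θ/2) = 8.028148/sin(74.6878°) = 8.323627
C = V + |VC|·bis = (-13.8392,-26.8018)
T_A = V + ((C−V)·d_A)·d_A = V + 2.1981·d_A = (-21.8230,-27.6442)
T_B = V + ((C−V)·d_B)·d_B = V + 2.1981·d_B = (-21.1386,-23.4597)
sweep = 180° − θ = 30.6244°

center=(-13.8392,-26.8018) T_A=(-21.8230,-27.6442) T_B=(-21.1386,-23.4597) sweep=30.6244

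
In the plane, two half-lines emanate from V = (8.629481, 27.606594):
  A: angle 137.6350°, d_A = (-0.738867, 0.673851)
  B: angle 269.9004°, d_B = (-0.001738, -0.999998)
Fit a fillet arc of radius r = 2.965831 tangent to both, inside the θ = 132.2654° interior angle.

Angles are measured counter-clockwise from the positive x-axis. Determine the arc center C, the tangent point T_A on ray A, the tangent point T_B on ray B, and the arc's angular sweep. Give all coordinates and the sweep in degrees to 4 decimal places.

center=(5.6614,26.2995) T_A=(7.6599,28.4909) T_B=(8.6272,26.2943) sweep=47.7346

bisector direction at 203.7677° = (-0.915187,-0.403029)
center distance |VC| = r/sin(θ/2) = 2.965831/sin(66.1327°) = 3.243171
C = V + |VC|·bis = (5.6614,26.2995)
T_A = V + ((C−V)·d_A)·d_A = V + 1.3123·d_A = (7.6599,28.4909)
T_B = V + ((C−V)·d_B)·d_B = V + 1.3123·d_B = (8.6272,26.2943)
sweep = 180° − θ = 47.7346°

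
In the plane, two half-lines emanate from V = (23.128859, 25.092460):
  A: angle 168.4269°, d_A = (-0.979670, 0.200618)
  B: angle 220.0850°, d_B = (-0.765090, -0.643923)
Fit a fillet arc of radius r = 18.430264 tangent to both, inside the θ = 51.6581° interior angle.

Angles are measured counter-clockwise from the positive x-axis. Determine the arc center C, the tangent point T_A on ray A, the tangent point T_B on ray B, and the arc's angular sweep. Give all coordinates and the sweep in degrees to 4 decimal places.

bisector direction at 194.2559° = (-0.969205,-0.246254)
center distance |VC| = r/sin(θ/2) = 18.430264/sin(25.8290°) = 42.301565
C = V + |VC|·bis = (-17.8700,14.6755)
T_A = V + ((C−V)·d_A)·d_A = V + 38.0756·d_A = (-14.1726,32.7311)
T_B = V + ((C−V)·d_B)·d_B = V + 38.0756·d_B = (-6.0024,0.5747)
sweep = 180° − θ = 128.3419°

center=(-17.8700,14.6755) T_A=(-14.1726,32.7311) T_B=(-6.0024,0.5747) sweep=128.3419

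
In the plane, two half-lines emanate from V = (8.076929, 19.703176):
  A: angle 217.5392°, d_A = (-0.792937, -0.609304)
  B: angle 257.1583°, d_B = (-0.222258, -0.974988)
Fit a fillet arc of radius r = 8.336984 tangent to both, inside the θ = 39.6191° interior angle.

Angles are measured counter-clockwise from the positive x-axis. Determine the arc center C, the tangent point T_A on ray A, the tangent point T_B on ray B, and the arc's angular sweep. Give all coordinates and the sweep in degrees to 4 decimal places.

bisector direction at 237.3487° = (-0.539524,-0.841970)
center distance |VC| = r/sin(θ/2) = 8.336984/sin(19.8096°) = 24.600512
C = V + |VC|·bis = (-5.1956,-1.0097)
T_A = V + ((C−V)·d_A)·d_A = V + 23.1448·d_A = (-10.2754,5.6010)
T_B = V + ((C−V)·d_B)·d_B = V + 23.1448·d_B = (2.9328,-2.8627)
sweep = 180° − θ = 140.3809°

center=(-5.1956,-1.0097) T_A=(-10.2754,5.6010) T_B=(2.9328,-2.8627) sweep=140.3809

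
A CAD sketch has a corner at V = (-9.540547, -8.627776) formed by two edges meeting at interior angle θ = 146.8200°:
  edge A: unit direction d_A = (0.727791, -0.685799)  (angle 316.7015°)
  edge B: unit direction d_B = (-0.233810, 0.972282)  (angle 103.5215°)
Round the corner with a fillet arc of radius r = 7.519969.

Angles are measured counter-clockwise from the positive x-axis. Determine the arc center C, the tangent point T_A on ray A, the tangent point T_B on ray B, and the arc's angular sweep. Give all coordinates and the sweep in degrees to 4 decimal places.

center=(-2.7528,-4.6913) T_A=(-7.9100,-10.1642) T_B=(-10.0644,-6.4495) sweep=33.1800

bisector direction at 30.1115° = (0.865051,0.501684)
center distance |VC| = r/sin(θ/2) = 7.519969/sin(73.4100°) = 7.846604
C = V + |VC|·bis = (-2.7528,-4.6913)
T_A = V + ((C−V)·d_A)·d_A = V + 2.2404·d_A = (-7.9100,-10.1642)
T_B = V + ((C−V)·d_B)·d_B = V + 2.2404·d_B = (-10.0644,-6.4495)
sweep = 180° − θ = 33.1800°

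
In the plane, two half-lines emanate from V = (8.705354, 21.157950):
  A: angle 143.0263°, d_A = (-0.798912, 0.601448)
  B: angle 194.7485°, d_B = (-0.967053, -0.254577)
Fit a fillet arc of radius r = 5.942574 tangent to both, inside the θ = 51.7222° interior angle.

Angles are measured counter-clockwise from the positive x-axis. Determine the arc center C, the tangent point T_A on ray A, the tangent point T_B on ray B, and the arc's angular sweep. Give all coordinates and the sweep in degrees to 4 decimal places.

bisector direction at 168.8874° = (-0.981250,0.192738)
center distance |VC| = r/sin(θ/2) = 5.942574/sin(25.8611°) = 13.623790
C = V + |VC|·bis = (-4.6630,23.7838)
T_A = V + ((C−V)·d_A)·d_A = V + 12.2594·d_A = (-1.0888,28.5314)
T_B = V + ((C−V)·d_B)·d_B = V + 12.2594·d_B = (-3.1502,18.0370)
sweep = 180° − θ = 128.2778°

center=(-4.6630,23.7838) T_A=(-1.0888,28.5314) T_B=(-3.1502,18.0370) sweep=128.2778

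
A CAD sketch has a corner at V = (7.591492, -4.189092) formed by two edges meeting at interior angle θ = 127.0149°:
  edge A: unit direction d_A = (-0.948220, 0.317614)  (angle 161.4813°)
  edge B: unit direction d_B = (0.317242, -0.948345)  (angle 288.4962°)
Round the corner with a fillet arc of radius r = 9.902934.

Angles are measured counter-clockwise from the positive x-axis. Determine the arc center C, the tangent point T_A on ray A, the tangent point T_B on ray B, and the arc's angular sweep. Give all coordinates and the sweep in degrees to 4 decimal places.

bisector direction at 224.9887° = (-0.707246,-0.706968)
center distance |VC| = r/sin(θ/2) = 9.902934/sin(63.5074°) = 11.064825
C = V + |VC|·bis = (-0.2341,-12.0116)
T_A = V + ((C−V)·d_A)·d_A = V + 4.9358·d_A = (2.9113,-2.6214)
T_B = V + ((C−V)·d_B)·d_B = V + 4.9358·d_B = (9.1573,-8.8699)
sweep = 180° − θ = 52.9851°

center=(-0.2341,-12.0116) T_A=(2.9113,-2.6214) T_B=(9.1573,-8.8699) sweep=52.9851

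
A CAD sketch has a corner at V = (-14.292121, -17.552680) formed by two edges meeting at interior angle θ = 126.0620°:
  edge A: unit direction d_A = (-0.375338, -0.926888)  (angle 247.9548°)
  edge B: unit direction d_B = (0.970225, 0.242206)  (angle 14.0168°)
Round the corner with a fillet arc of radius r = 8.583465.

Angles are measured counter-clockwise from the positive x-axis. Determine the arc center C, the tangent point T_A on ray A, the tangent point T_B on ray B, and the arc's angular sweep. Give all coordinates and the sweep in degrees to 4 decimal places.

center=(-7.9756,-24.8227) T_A=(-15.9315,-21.6010) T_B=(-10.0545,-16.4948) sweep=53.9380

bisector direction at 310.9858° = (0.655872,-0.754872)
center distance |VC| = r/sin(θ/2) = 8.583465/sin(63.0310°) = 9.630794
C = V + |VC|·bis = (-7.9756,-24.8227)
T_A = V + ((C−V)·d_A)·d_A = V + 4.3676·d_A = (-15.9315,-21.6010)
T_B = V + ((C−V)·d_B)·d_B = V + 4.3676·d_B = (-10.0545,-16.4948)
sweep = 180° − θ = 53.9380°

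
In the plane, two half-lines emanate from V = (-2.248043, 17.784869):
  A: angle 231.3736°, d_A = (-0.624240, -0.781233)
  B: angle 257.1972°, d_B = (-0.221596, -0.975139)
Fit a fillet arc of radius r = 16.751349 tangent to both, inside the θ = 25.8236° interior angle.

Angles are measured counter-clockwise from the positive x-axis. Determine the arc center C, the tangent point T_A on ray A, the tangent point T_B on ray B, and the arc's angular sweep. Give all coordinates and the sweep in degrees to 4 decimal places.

center=(-34.7752,-49.7575) T_A=(-47.8619,-39.3007) T_B=(-18.4403,-53.4696) sweep=154.1764

bisector direction at 244.2854° = (-0.433889,-0.900966)
center distance |VC| = r/sin(θ/2) = 16.751349/sin(12.9118°) = 74.966589
C = V + |VC|·bis = (-34.7752,-49.7575)
T_A = V + ((C−V)·d_A)·d_A = V + 73.0711·d_A = (-47.8619,-39.3007)
T_B = V + ((C−V)·d_B)·d_B = V + 73.0711·d_B = (-18.4403,-53.4696)
sweep = 180° − θ = 154.1764°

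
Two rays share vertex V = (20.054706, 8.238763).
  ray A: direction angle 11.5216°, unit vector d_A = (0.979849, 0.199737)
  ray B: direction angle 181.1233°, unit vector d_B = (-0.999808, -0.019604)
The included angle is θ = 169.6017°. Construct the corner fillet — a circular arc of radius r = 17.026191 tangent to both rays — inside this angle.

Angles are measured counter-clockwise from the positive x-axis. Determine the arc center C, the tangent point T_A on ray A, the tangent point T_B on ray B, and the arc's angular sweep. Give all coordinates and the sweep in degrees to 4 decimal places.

bisector direction at 96.3224° = (-0.110124,0.993918)
center distance |VC| = r/sin(θ/2) = 17.026191/sin(84.8008°) = 17.096531
C = V + |VC|·bis = (18.1720,25.2313)
T_A = V + ((C−V)·d_A)·d_A = V + 1.5493·d_A = (21.5727,8.5482)
T_B = V + ((C−V)·d_B)·d_B = V + 1.5493·d_B = (18.5058,8.2084)
sweep = 180° − θ = 10.3983°

center=(18.1720,25.2313) T_A=(21.5727,8.5482) T_B=(18.5058,8.2084) sweep=10.3983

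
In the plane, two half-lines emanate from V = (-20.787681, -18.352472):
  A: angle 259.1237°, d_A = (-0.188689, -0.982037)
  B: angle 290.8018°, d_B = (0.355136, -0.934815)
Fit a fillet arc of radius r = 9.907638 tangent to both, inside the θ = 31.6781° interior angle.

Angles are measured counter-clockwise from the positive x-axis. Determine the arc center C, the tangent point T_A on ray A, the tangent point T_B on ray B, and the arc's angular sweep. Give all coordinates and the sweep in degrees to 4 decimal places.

center=(-17.6474,-54.5166) T_A=(-27.3771,-52.6471) T_B=(-8.3856,-50.9981) sweep=148.3219

bisector direction at 274.9627° = (0.086508,-0.996251)
center distance |VC| = r/sin(θ/2) = 9.907638/sin(15.8391°) = 36.300226
C = V + |VC|·bis = (-17.6474,-54.5166)
T_A = V + ((C−V)·d_A)·d_A = V + 34.9220·d_A = (-27.3771,-52.6471)
T_B = V + ((C−V)·d_B)·d_B = V + 34.9220·d_B = (-8.3856,-50.9981)
sweep = 180° − θ = 148.3219°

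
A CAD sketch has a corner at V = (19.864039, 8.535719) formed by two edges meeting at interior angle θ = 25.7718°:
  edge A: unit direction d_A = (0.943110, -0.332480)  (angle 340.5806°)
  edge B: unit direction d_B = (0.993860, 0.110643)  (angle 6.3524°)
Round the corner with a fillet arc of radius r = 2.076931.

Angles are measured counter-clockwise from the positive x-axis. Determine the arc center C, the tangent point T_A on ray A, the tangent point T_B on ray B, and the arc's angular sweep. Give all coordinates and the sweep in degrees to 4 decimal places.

bisector direction at 353.4665° = (0.993505,-0.113784)
center distance |VC| = r/sin(θ/2) = 2.076931/sin(12.8859°) = 9.313165
C = V + |VC|·bis = (29.1167,7.4760)
T_A = V + ((C−V)·d_A)·d_A = V + 9.0786·d_A = (28.4262,5.5173)
T_B = V + ((C−V)·d_B)·d_B = V + 9.0786·d_B = (28.8869,9.5402)
sweep = 180° − θ = 154.2282°

center=(29.1167,7.4760) T_A=(28.4262,5.5173) T_B=(28.8869,9.5402) sweep=154.2282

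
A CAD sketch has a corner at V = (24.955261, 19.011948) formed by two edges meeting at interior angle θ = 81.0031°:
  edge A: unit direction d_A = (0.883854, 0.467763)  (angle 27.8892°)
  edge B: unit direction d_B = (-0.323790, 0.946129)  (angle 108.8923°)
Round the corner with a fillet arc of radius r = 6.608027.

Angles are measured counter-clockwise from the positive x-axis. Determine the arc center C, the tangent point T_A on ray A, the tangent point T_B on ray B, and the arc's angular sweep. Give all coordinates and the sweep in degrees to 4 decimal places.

bisector direction at 68.3908° = (0.368275,0.929717)
center distance |VC| = r/sin(θ/2) = 6.608027/sin(40.5016°) = 10.174513
C = V + |VC|·bis = (28.7023,28.4714)
T_A = V + ((C−V)·d_A)·d_A = V + 7.7366·d_A = (31.7933,22.6308)
T_B = V + ((C−V)·d_B)·d_B = V + 7.7366·d_B = (22.4502,26.3318)
sweep = 180° − θ = 98.9969°

center=(28.7023,28.4714) T_A=(31.7933,22.6308) T_B=(22.4502,26.3318) sweep=98.9969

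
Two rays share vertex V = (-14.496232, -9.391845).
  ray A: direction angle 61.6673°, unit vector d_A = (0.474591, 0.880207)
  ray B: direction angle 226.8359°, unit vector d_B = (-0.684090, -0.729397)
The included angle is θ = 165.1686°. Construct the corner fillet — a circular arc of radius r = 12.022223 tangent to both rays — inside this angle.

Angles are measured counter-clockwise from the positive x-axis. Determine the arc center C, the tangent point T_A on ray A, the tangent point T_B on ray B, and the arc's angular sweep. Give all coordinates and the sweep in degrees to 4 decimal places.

center=(-24.3357,-2.3089) T_A=(-13.7536,-8.0145) T_B=(-15.5667,-10.5332) sweep=14.8314

bisector direction at 144.2516° = (-0.811590,0.584227)
center distance |VC| = r/sin(θ/2) = 12.022223/sin(82.5843°) = 12.123627
C = V + |VC|·bis = (-24.3357,-2.3089)
T_A = V + ((C−V)·d_A)·d_A = V + 1.5648·d_A = (-13.7536,-8.0145)
T_B = V + ((C−V)·d_B)·d_B = V + 1.5648·d_B = (-15.5667,-10.5332)
sweep = 180° − θ = 14.8314°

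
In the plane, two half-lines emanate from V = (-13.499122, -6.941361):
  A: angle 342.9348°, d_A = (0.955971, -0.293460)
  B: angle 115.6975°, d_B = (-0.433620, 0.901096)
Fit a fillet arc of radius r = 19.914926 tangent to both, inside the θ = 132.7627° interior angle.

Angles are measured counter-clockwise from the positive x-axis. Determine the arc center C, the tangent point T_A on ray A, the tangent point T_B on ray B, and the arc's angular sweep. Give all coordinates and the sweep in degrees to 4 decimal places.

bisector direction at 49.3161° = (0.651885,0.758318)
center distance |VC| = r/sin(θ/2) = 19.914926/sin(66.3813°) = 21.735672
C = V + |VC|·bis = (0.6700,9.5412)
T_A = V + ((C−V)·d_A)·d_A = V + 8.7083·d_A = (-5.1742,-9.4969)
T_B = V + ((C−V)·d_B)·d_B = V + 8.7083·d_B = (-17.2752,0.9057)
sweep = 180° − θ = 47.2373°

center=(0.6700,9.5412) T_A=(-5.1742,-9.4969) T_B=(-17.2752,0.9057) sweep=47.2373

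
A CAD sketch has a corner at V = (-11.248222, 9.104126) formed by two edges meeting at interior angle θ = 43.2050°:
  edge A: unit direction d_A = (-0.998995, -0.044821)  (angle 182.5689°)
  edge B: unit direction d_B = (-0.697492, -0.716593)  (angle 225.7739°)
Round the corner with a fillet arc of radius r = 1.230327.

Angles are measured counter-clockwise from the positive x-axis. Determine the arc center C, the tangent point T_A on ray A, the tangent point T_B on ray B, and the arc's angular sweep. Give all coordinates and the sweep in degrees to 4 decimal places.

bisector direction at 204.1714° = (-0.912325,-0.409468)
center distance |VC| = r/sin(θ/2) = 1.230327/sin(21.6025°) = 3.341780
C = V + |VC|·bis = (-14.2970,7.7358)
T_A = V + ((C−V)·d_A)·d_A = V + 3.1071·d_A = (-14.3522,8.9649)
T_B = V + ((C−V)·d_B)·d_B = V + 3.1071·d_B = (-13.4154,6.8776)
sweep = 180° − θ = 136.7950°

center=(-14.2970,7.7358) T_A=(-14.3522,8.9649) T_B=(-13.4154,6.8776) sweep=136.7950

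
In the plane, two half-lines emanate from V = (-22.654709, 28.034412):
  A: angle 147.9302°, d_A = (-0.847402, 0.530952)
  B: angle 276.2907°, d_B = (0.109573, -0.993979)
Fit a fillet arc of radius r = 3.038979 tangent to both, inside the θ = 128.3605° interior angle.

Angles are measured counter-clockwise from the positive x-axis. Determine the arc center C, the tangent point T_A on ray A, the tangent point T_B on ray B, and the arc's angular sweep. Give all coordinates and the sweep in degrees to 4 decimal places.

bisector direction at 212.1105° = (-0.847025,-0.531553)
center distance |VC| = r/sin(θ/2) = 3.038979/sin(64.1803°) = 3.376011
C = V + |VC|·bis = (-25.5143,26.2399)
T_A = V + ((C−V)·d_A)·d_A = V + 1.4704·d_A = (-23.9007,28.8151)
T_B = V + ((C−V)·d_B)·d_B = V + 1.4704·d_B = (-22.4936,26.5729)
sweep = 180° − θ = 51.6395°

center=(-25.5143,26.2399) T_A=(-23.9007,28.8151) T_B=(-22.4936,26.5729) sweep=51.6395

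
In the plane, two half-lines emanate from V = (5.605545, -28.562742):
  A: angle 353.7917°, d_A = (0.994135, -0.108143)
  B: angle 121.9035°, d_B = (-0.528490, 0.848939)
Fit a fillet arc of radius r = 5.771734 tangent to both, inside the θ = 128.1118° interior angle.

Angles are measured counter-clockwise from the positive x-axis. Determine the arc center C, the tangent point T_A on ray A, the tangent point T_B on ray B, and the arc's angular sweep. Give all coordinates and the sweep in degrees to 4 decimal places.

bisector direction at 57.8476° = (0.532173,0.846636)
center distance |VC| = r/sin(θ/2) = 5.771734/sin(64.0559°) = 6.418591
C = V + |VC|·bis = (9.0213,-23.1285)
T_A = V + ((C−V)·d_A)·d_A = V + 2.8081·d_A = (8.3972,-28.8664)
T_B = V + ((C−V)·d_B)·d_B = V + 2.8081·d_B = (4.1215,-26.1788)
sweep = 180° − θ = 51.8882°

center=(9.0213,-23.1285) T_A=(8.3972,-28.8664) T_B=(4.1215,-26.1788) sweep=51.8882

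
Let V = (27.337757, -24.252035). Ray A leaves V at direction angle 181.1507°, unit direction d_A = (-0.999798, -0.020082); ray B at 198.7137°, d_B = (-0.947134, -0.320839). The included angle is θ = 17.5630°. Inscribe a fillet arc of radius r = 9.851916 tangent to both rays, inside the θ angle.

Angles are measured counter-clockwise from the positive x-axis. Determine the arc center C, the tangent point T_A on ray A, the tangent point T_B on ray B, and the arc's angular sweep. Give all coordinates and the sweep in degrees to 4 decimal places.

center=(-36.2272,-35.3827) T_A=(-36.4251,-25.5328) T_B=(-33.0664,-44.7138) sweep=162.4370

bisector direction at 189.9322° = (-0.985013,-0.172483)
center distance |VC| = r/sin(θ/2) = 9.851916/sin(8.7815°) = 64.532168
C = V + |VC|·bis = (-36.2272,-35.3827)
T_A = V + ((C−V)·d_A)·d_A = V + 63.7757·d_A = (-36.4251,-25.5328)
T_B = V + ((C−V)·d_B)·d_B = V + 63.7757·d_B = (-33.0664,-44.7138)
sweep = 180° − θ = 162.4370°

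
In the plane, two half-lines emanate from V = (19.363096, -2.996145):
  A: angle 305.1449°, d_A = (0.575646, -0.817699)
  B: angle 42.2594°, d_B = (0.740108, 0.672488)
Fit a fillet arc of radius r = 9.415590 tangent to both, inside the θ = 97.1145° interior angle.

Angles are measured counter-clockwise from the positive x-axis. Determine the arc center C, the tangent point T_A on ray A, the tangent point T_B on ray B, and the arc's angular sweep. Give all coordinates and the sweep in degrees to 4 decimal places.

center=(31.8478,-4.3740) T_A=(24.1487,-9.7940) T_B=(25.5159,2.5946) sweep=82.8855

bisector direction at 353.7021° = (0.993965,-0.109697)
center distance |VC| = r/sin(θ/2) = 9.415590/sin(48.5573°) = 12.560527
C = V + |VC|·bis = (31.8478,-4.3740)
T_A = V + ((C−V)·d_A)·d_A = V + 8.3135·d_A = (24.1487,-9.7940)
T_B = V + ((C−V)·d_B)·d_B = V + 8.3135·d_B = (25.5159,2.5946)
sweep = 180° − θ = 82.8855°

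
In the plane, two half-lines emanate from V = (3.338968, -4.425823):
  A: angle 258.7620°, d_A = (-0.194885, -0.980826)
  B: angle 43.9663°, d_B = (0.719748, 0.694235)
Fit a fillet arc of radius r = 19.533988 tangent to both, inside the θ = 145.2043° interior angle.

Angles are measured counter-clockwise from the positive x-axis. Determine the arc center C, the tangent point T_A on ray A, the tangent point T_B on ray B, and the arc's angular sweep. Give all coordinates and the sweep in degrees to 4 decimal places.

bisector direction at 331.3641° = (0.877683,-0.479241)
center distance |VC| = r/sin(θ/2) = 19.533988/sin(72.6021°) = 20.470481
C = V + |VC|·bis = (21.3056,-14.2361)
T_A = V + ((C−V)·d_A)·d_A = V + 6.1208·d_A = (2.1461,-10.4292)
T_B = V + ((C−V)·d_B)·d_B = V + 6.1208·d_B = (7.7444,-0.1766)
sweep = 180° − θ = 34.7957°

center=(21.3056,-14.2361) T_A=(2.1461,-10.4292) T_B=(7.7444,-0.1766) sweep=34.7957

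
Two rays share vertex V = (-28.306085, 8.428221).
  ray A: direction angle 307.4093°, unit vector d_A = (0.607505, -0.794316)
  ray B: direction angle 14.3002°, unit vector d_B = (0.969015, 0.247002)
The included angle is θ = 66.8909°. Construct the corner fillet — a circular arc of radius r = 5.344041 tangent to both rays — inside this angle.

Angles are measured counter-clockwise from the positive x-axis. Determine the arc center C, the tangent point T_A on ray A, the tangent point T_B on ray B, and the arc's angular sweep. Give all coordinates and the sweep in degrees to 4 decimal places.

bisector direction at 340.8548° = (0.944690,-0.327964)
center distance |VC| = r/sin(θ/2) = 5.344041/sin(33.4455°) = 9.696291
C = V + |VC|·bis = (-19.1461,5.2482)
T_A = V + ((C−V)·d_A)·d_A = V + 8.0907·d_A = (-23.3910,2.0017)
T_B = V + ((C−V)·d_B)·d_B = V + 8.0907·d_B = (-20.4661,10.4266)
sweep = 180° − θ = 113.1091°

center=(-19.1461,5.2482) T_A=(-23.3910,2.0017) T_B=(-20.4661,10.4266) sweep=113.1091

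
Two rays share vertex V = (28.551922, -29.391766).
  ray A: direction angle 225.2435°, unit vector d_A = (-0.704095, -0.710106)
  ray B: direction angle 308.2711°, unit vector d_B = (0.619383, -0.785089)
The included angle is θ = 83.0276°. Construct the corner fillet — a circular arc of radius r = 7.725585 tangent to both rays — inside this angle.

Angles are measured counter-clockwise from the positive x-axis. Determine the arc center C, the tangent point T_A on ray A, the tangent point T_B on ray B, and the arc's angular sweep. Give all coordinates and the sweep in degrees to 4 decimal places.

bisector direction at 266.7573° = (-0.056566,-0.998399)
center distance |VC| = r/sin(θ/2) = 7.725585/sin(41.5138°) = 11.655975
C = V + |VC|·bis = (27.8926,-41.0291)
T_A = V + ((C−V)·d_A)·d_A = V + 8.7279·d_A = (22.4066,-35.5895)
T_B = V + ((C−V)·d_B)·d_B = V + 8.7279·d_B = (33.9579,-36.2440)
sweep = 180° − θ = 96.9724°

center=(27.8926,-41.0291) T_A=(22.4066,-35.5895) T_B=(33.9579,-36.2440) sweep=96.9724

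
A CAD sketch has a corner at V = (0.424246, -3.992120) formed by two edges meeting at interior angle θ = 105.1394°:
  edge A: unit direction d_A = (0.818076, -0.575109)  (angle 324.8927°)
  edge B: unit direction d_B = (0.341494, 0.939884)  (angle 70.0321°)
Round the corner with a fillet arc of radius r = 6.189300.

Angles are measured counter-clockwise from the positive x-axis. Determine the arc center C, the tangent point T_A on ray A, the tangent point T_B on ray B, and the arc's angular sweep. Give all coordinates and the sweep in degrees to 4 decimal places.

center=(7.8592,-1.6532) T_A=(4.2997,-6.7166) T_B=(2.0420,0.4604) sweep=74.8606

bisector direction at 17.4624° = (0.953914,0.300080)
center distance |VC| = r/sin(θ/2) = 6.189300/sin(52.5697°) = 7.794172
C = V + |VC|·bis = (7.8592,-1.6532)
T_A = V + ((C−V)·d_A)·d_A = V + 4.7373·d_A = (4.2997,-6.7166)
T_B = V + ((C−V)·d_B)·d_B = V + 4.7373·d_B = (2.0420,0.4604)
sweep = 180° − θ = 74.8606°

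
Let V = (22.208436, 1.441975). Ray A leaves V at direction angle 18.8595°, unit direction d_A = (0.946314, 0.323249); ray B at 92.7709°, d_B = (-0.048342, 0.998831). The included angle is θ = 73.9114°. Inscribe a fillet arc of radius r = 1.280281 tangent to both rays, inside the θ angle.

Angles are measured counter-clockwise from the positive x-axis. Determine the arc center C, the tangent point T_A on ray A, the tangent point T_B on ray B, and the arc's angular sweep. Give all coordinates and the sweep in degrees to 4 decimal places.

center=(23.4050,3.2036) T_A=(23.8188,1.9921) T_B=(22.1262,3.1417) sweep=106.0886

bisector direction at 55.8152° = (0.561864,0.827230)
center distance |VC| = r/sin(θ/2) = 1.280281/sin(36.9557°) = 2.129552
C = V + |VC|·bis = (23.4050,3.2036)
T_A = V + ((C−V)·d_A)·d_A = V + 1.7017·d_A = (23.8188,1.9921)
T_B = V + ((C−V)·d_B)·d_B = V + 1.7017·d_B = (22.1262,3.1417)
sweep = 180° − θ = 106.0886°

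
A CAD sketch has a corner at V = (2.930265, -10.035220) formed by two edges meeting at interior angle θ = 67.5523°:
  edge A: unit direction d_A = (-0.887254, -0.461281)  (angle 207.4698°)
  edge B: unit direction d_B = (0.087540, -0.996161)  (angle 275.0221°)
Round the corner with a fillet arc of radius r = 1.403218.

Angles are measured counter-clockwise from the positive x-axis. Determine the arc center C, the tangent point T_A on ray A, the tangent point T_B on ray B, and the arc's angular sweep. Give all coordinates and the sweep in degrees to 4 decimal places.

bisector direction at 241.2460° = (-0.481051,-0.876693)
center distance |VC| = r/sin(θ/2) = 1.403218/sin(33.7762°) = 2.524002
C = V + |VC|·bis = (1.7161,-12.2480)
T_A = V + ((C−V)·d_A)·d_A = V + 2.0980·d_A = (1.0688,-11.0030)
T_B = V + ((C−V)·d_B)·d_B = V + 2.0980·d_B = (3.1139,-12.1252)
sweep = 180° − θ = 112.4477°

center=(1.7161,-12.2480) T_A=(1.0688,-11.0030) T_B=(3.1139,-12.1252) sweep=112.4477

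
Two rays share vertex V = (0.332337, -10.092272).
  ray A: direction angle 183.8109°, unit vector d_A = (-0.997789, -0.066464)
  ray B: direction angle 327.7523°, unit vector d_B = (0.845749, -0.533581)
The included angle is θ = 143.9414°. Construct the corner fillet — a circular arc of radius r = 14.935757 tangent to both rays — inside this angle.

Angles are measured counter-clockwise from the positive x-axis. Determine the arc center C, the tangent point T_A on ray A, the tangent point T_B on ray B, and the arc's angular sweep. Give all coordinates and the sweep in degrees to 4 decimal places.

bisector direction at 255.7816° = (-0.245619,-0.969367)
center distance |VC| = r/sin(θ/2) = 14.935757/sin(71.9707°) = 15.706996
C = V + |VC|·bis = (-3.5256,-25.3181)
T_A = V + ((C−V)·d_A)·d_A = V + 4.8614·d_A = (-4.5183,-10.4154)
T_B = V + ((C−V)·d_B)·d_B = V + 4.8614·d_B = (4.4438,-12.6862)
sweep = 180° − θ = 36.0586°

center=(-3.5256,-25.3181) T_A=(-4.5183,-10.4154) T_B=(4.4438,-12.6862) sweep=36.0586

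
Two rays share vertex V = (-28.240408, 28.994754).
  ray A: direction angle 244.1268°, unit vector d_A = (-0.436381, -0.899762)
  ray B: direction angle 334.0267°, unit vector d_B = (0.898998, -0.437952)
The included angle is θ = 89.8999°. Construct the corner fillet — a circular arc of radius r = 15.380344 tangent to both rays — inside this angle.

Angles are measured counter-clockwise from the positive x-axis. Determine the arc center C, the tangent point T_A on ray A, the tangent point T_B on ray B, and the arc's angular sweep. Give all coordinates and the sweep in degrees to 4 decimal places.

center=(-21.1252,8.4202) T_A=(-34.9638,15.1319) T_B=(-14.3893,22.2471) sweep=90.1001

bisector direction at 289.0768° = (0.326834,-0.945082)
center distance |VC| = r/sin(θ/2) = 15.380344/sin(44.9500°) = 21.770116
C = V + |VC|·bis = (-21.1252,8.4202)
T_A = V + ((C−V)·d_A)·d_A = V + 15.4072·d_A = (-34.9638,15.1319)
T_B = V + ((C−V)·d_B)·d_B = V + 15.4072·d_B = (-14.3893,22.2471)
sweep = 180° − θ = 90.1001°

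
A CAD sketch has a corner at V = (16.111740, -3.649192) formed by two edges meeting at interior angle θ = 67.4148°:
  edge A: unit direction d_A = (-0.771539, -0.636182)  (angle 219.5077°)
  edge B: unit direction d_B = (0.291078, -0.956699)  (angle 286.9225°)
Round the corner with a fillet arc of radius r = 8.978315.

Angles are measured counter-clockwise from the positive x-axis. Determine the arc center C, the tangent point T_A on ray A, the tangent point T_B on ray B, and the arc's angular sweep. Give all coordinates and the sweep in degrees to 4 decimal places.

center=(11.4397,-19.1385) T_A=(5.7279,-12.2113) T_B=(20.0293,-16.5251) sweep=112.5852

bisector direction at 253.2151° = (-0.288779,-0.957396)
center distance |VC| = r/sin(θ/2) = 8.978315/sin(33.7074°) = 16.178547
C = V + |VC|·bis = (11.4397,-19.1385)
T_A = V + ((C−V)·d_A)·d_A = V + 13.4586·d_A = (5.7279,-12.2113)
T_B = V + ((C−V)·d_B)·d_B = V + 13.4586·d_B = (20.0293,-16.5251)
sweep = 180° − θ = 112.5852°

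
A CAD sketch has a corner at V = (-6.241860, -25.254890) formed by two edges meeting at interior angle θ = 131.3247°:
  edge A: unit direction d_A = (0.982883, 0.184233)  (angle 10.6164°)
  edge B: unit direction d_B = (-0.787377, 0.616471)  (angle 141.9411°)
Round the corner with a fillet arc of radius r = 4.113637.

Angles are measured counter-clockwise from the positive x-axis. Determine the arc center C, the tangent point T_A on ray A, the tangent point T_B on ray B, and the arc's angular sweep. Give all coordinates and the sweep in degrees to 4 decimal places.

center=(-5.1709,-20.8689) T_A=(-4.4131,-24.9121) T_B=(-7.7069,-24.1079) sweep=48.6753

bisector direction at 76.2788° = (0.237198,0.971461)
center distance |VC| = r/sin(θ/2) = 4.113637/sin(65.6624°) = 4.514861
C = V + |VC|·bis = (-5.1709,-20.8689)
T_A = V + ((C−V)·d_A)·d_A = V + 1.8606·d_A = (-4.4131,-24.9121)
T_B = V + ((C−V)·d_B)·d_B = V + 1.8606·d_B = (-7.7069,-24.1079)
sweep = 180° − θ = 48.6753°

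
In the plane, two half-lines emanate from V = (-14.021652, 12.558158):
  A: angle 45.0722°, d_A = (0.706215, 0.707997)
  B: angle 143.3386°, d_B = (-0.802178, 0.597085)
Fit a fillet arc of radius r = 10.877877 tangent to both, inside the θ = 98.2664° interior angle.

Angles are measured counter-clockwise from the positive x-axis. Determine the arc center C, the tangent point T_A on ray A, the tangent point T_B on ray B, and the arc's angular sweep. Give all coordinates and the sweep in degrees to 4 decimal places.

center=(-15.0765,26.9037) T_A=(-7.3750,19.2216) T_B=(-21.5715,18.1777) sweep=81.7336

bisector direction at 94.2054° = (-0.073332,0.997308)
center distance |VC| = r/sin(θ/2) = 10.877877/sin(49.1332°) = 14.384298
C = V + |VC|·bis = (-15.0765,26.9037)
T_A = V + ((C−V)·d_A)·d_A = V + 9.4117·d_A = (-7.3750,19.2216)
T_B = V + ((C−V)·d_B)·d_B = V + 9.4117·d_B = (-21.5715,18.1777)
sweep = 180° − θ = 81.7336°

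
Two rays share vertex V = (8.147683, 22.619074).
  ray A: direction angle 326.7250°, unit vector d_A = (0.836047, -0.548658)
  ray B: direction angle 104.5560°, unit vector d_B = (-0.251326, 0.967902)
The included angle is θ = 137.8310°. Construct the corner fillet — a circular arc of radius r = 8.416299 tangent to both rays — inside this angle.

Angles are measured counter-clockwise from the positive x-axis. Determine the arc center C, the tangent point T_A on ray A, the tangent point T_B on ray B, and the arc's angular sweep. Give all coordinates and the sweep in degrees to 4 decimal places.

bisector direction at 35.6405° = (0.812689,0.582698)
center distance |VC| = r/sin(θ/2) = 8.416299/sin(68.9155°) = 9.020193
C = V + |VC|·bis = (15.4783,27.8751)
T_A = V + ((C−V)·d_A)·d_A = V + 3.2450·d_A = (10.8606,20.8387)
T_B = V + ((C−V)·d_B)·d_B = V + 3.2450·d_B = (7.3321,25.7599)
sweep = 180° − θ = 42.1690°

center=(15.4783,27.8751) T_A=(10.8606,20.8387) T_B=(7.3321,25.7599) sweep=42.1690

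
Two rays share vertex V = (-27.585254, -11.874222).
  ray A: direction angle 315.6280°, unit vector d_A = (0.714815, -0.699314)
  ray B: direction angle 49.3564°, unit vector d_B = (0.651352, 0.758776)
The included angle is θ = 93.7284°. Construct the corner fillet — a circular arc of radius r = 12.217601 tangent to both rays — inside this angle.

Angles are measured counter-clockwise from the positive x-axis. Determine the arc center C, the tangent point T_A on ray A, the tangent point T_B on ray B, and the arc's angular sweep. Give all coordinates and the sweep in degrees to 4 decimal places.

center=(-10.8586,-11.1462) T_A=(-19.4025,-19.8795) T_B=(-20.1290,-3.1882) sweep=86.2716

bisector direction at 2.4922° = (0.999054,0.043483)
center distance |VC| = r/sin(θ/2) = 12.217601/sin(46.8642°) = 16.742513
C = V + |VC|·bis = (-10.8586,-11.1462)
T_A = V + ((C−V)·d_A)·d_A = V + 11.4474·d_A = (-19.4025,-19.8795)
T_B = V + ((C−V)·d_B)·d_B = V + 11.4474·d_B = (-20.1290,-3.1882)
sweep = 180° − θ = 86.2716°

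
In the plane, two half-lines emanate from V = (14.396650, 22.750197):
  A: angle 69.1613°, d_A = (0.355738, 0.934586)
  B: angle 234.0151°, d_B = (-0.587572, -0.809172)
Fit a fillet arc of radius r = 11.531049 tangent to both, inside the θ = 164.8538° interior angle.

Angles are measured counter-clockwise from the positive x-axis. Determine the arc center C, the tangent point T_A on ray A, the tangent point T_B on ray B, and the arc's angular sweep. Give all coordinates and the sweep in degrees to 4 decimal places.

bisector direction at 151.5882° = (-0.879551,0.475805)
center distance |VC| = r/sin(θ/2) = 11.531049/sin(82.4269°) = 11.632513
C = V + |VC|·bis = (4.1653,28.2850)
T_A = V + ((C−V)·d_A)·d_A = V + 1.5331·d_A = (14.9420,24.1830)
T_B = V + ((C−V)·d_B)·d_B = V + 1.5331·d_B = (13.4959,21.5097)
sweep = 180° − θ = 15.1462°

center=(4.1653,28.2850) T_A=(14.9420,24.1830) T_B=(13.4959,21.5097) sweep=15.1462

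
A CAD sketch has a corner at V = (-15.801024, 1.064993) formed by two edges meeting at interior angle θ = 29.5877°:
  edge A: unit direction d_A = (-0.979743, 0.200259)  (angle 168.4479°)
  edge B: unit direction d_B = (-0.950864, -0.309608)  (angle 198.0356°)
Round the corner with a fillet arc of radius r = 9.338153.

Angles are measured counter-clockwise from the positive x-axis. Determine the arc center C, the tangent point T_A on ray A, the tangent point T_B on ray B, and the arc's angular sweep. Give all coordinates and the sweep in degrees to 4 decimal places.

bisector direction at 183.2417° = (-0.998400,-0.056549)
center distance |VC| = r/sin(θ/2) = 9.338153/sin(14.7939°) = 36.571162
C = V + |VC|·bis = (-52.3137,-1.0031)
T_A = V + ((C−V)·d_A)·d_A = V + 35.3589·d_A = (-50.4436,8.1459)
T_B = V + ((C−V)·d_B)·d_B = V + 35.3589·d_B = (-49.4225,-9.8824)
sweep = 180° − θ = 150.4123°

center=(-52.3137,-1.0031) T_A=(-50.4436,8.1459) T_B=(-49.4225,-9.8824) sweep=150.4123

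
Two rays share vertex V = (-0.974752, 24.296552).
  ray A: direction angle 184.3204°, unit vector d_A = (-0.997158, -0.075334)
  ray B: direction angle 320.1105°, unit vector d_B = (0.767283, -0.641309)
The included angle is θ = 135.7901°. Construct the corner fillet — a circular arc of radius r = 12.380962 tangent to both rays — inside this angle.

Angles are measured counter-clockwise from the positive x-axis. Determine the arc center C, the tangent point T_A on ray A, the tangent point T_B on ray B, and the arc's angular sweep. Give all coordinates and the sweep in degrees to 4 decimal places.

center=(-5.0564,11.5719) T_A=(-5.9891,23.9177) T_B=(2.8836,21.0716) sweep=44.2099

bisector direction at 252.2155° = (-0.305439,-0.952212)
center distance |VC| = r/sin(θ/2) = 12.380962/sin(67.8950°) = 13.363210
C = V + |VC|·bis = (-5.0564,11.5719)
T_A = V + ((C−V)·d_A)·d_A = V + 5.0286·d_A = (-5.9891,23.9177)
T_B = V + ((C−V)·d_B)·d_B = V + 5.0286·d_B = (2.8836,21.0716)
sweep = 180° − θ = 44.2099°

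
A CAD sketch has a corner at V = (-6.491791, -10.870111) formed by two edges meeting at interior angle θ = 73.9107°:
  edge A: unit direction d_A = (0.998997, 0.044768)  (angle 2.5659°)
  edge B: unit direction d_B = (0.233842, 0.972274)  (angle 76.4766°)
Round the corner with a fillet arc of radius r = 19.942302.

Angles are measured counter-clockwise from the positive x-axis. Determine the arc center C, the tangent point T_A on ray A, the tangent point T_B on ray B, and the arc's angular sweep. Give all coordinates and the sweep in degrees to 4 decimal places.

bisector direction at 39.5213° = (0.771389,0.636364)
center distance |VC| = r/sin(θ/2) = 19.942302/sin(36.9554°) = 33.171244
C = V + |VC|·bis = (19.0961,10.2389)
T_A = V + ((C−V)·d_A)·d_A = V + 26.5073·d_A = (19.9889,-9.6834)
T_B = V + ((C−V)·d_B)·d_B = V + 26.5073·d_B = (-0.2933,14.9022)
sweep = 180° − θ = 106.0893°

center=(19.0961,10.2389) T_A=(19.9889,-9.6834) T_B=(-0.2933,14.9022) sweep=106.0893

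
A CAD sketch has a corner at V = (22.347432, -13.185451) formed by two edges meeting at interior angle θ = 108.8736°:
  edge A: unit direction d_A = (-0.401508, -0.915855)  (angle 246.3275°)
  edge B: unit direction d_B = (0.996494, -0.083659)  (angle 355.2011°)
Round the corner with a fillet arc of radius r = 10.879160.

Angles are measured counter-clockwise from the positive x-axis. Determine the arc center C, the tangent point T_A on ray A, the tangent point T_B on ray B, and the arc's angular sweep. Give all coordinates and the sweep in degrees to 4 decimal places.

center=(29.1882,-24.6772) T_A=(19.2244,-20.3091) T_B=(30.0983,-13.8362) sweep=71.1264

bisector direction at 300.7643° = (0.511508,-0.859279)
center distance |VC| = r/sin(θ/2) = 10.879160/sin(54.4368°) = 13.373696
C = V + |VC|·bis = (29.1882,-24.6772)
T_A = V + ((C−V)·d_A)·d_A = V + 7.7781·d_A = (19.2244,-20.3091)
T_B = V + ((C−V)·d_B)·d_B = V + 7.7781·d_B = (30.0983,-13.8362)
sweep = 180° − θ = 71.1264°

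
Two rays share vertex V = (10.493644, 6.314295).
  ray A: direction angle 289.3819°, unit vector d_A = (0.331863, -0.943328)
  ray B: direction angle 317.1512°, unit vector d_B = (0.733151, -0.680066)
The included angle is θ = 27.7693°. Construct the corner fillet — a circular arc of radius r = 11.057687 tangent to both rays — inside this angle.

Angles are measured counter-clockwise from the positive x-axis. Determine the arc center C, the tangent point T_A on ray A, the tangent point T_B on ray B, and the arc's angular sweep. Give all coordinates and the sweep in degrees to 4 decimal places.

center=(35.7700,-32.2143) T_A=(25.3390,-35.8840) T_B=(43.2900,-24.1074) sweep=152.2307

bisector direction at 303.2665° = (0.548535,-0.836128)
center distance |VC| = r/sin(θ/2) = 11.057687/sin(13.8847°) = 46.079845
C = V + |VC|·bis = (35.7700,-32.2143)
T_A = V + ((C−V)·d_A)·d_A = V + 44.7334·d_A = (25.3390,-35.8840)
T_B = V + ((C−V)·d_B)·d_B = V + 44.7334·d_B = (43.2900,-24.1074)
sweep = 180° − θ = 152.2307°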